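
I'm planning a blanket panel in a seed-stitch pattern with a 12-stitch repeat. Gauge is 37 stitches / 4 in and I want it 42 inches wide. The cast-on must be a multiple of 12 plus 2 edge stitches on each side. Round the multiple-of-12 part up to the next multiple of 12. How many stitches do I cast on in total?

37 / 4 = 9.25 sts per inch.
42 × 9.25 = 388.50 sts.
Less 4 edge sts → 384.50 for the repeat.
Next multiple of 12: 396.
Add back 4 edge sts → 400.

400 stitches.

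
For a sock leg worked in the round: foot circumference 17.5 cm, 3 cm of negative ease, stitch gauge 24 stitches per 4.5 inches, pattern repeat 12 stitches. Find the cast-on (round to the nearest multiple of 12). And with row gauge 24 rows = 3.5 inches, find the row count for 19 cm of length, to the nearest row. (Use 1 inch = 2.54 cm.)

Finished = 17.5 − 3 = 14.5 cm.
14.5 cm × 1/2.54 = 5.71 inches.
24/4.5 = 5.333 sts per in; 5.71 × 5.333 = 30.45 sts.
Nearest multiple of 12 → 36.
19 cm = 7.48 inches; × 6.857 = 51.29 → 51 rows.

Cast on 36 stitches; work 51 rows.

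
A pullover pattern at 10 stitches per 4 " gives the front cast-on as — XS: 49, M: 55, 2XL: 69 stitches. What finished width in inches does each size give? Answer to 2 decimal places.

10/4 = 2.5 sts per in.
XS: 49 / 2.5 = 19.600 → 19.60 in.
M: 55 / 2.5 = 22.000 → 22.00 in.
2XL: 69 / 2.5 = 27.600 → 27.60 in.

XS 19.60 inches; M 22.00 inches; 2XL 27.60 inches.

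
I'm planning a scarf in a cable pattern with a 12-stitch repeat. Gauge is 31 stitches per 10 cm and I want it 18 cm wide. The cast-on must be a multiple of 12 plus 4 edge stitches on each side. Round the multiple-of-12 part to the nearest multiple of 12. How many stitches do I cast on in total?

CO 56 sts.

31 / 10 = 3.1 sts per cm.
18 × 3.1 = 55.80 sts.
Less 8 edge sts → 47.80 for the repeat.
Nearest multiple of 12: 48.
Add back 8 edge sts → 56.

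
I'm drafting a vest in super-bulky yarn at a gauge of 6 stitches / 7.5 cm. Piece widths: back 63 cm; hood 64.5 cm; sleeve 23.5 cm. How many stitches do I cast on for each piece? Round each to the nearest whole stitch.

Rate = 6/7.5 = 0.8 sts per cm.
back: 63 × 0.8 = 50.40 → 50.
hood: 64.5 × 0.8 = 51.60 → 52.
sleeve: 23.5 × 0.8 = 18.80 → 19.

back 50; hood 52; sleeve 19.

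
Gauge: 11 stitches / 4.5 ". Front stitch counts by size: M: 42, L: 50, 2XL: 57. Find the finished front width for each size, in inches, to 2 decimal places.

11/4.5 = 2.444 sts per in.
M: 42 / 2.444 = 17.182 → 17.18 in.
L: 50 / 2.444 = 20.455 → 20.45 in.
2XL: 57 / 2.444 = 23.318 → 23.32 in.

M 17.18 inches; L 20.45 inches; 2XL 23.32 inches.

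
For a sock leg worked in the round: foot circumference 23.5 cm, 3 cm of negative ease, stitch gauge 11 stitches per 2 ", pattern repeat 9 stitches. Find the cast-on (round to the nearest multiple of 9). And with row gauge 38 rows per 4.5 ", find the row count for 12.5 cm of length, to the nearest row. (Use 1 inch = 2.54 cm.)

Cast on 45 stitches; work 42 rows.

Finished = 23.5 − 3 = 20.5 cm.
20.5 cm × 1/2.54 = 8.07 inches.
11/2 = 5.5 sts per in; 8.07 × 5.5 = 44.39 sts.
Nearest multiple of 9 → 45.
12.5 cm = 4.92 inches; × 8.444 = 41.56 → 42 rows.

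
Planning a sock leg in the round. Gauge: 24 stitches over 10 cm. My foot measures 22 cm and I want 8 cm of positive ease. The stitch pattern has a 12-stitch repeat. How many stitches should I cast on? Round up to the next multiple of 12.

72 stitches.

Finished = 22 + 8 = 30 cm.
24 / 10 = 2.4 sts/cm.
30 × 2.4 = 72.00 sts.
Next multiple of 12: 72.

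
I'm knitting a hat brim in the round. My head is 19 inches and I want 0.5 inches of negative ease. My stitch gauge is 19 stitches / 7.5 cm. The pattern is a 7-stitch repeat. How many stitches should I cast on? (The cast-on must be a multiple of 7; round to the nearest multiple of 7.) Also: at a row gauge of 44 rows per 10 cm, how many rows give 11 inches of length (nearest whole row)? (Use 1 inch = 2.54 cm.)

Cast on 119 stitches; work 123 rows.

Finished = 19 − 0.5 = 18.5 inches.
18.5 inches × 2.54 = 46.99 cm.
19/7.5 = 2.533 sts per cm; 46.99 × 2.533 = 119.04 sts.
Nearest multiple of 7 → 119.
11 inches = 27.94 cm; × 4.4 = 122.94 → 123 rows.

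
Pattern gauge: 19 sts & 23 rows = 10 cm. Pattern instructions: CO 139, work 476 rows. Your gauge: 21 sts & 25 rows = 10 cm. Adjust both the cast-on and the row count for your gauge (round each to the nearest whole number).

Cast on 154 stitches; work 517 rows.

Stitches: 139 × 21/19 = 153.63 → 154.
Rows: 476 × 25/23 = 517.39 → 517.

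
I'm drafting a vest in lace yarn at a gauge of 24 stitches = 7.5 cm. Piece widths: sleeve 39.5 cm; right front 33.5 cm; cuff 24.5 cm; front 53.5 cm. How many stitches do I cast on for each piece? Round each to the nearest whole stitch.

Rate = 24/7.5 = 3.2 sts per cm.
sleeve: 39.5 × 3.2 = 126.40 → 126.
right front: 33.5 × 3.2 = 107.20 → 107.
cuff: 24.5 × 3.2 = 78.40 → 78.
front: 53.5 × 3.2 = 171.20 → 171.

sleeve 126; right front 107; cuff 78; front 171.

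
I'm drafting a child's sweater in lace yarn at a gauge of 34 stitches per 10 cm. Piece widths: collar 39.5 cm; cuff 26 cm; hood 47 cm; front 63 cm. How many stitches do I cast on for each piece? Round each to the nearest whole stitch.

collar 134; cuff 88; hood 160; front 214.

Rate = 34/10 = 3.4 sts per cm.
collar: 39.5 × 3.4 = 134.30 → 134.
cuff: 26 × 3.4 = 88.40 → 88.
hood: 47 × 3.4 = 159.80 → 160.
front: 63 × 3.4 = 214.20 → 214.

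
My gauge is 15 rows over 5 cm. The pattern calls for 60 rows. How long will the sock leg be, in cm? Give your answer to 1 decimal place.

20.0 cm.

15 rows / 5 cm = 3 rows per cm.
60 / 3 = 20.00 cm.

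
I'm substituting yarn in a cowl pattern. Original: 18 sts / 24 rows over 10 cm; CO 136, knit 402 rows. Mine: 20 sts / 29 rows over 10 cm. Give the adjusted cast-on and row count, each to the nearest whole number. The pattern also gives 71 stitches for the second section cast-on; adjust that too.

Stitches: 136 × 20/18 = 151.11 → 151.
Rows: 402 × 29/24 = 485.75 → 486.
second section cast-on: 71 × 20/18 = 78.89 → 79.

Cast on 151 stitches; work 486 rows; second section cast-on 79 stitches.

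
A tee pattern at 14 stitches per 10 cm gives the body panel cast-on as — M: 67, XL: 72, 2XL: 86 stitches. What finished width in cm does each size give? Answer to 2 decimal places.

M 47.86 cm; XL 51.43 cm; 2XL 61.43 cm.

14/10 = 1.4 sts per cm.
M: 67 / 1.4 = 47.857 → 47.86 cm.
XL: 72 / 1.4 = 51.429 → 51.43 cm.
2XL: 86 / 1.4 = 61.429 → 61.43 cm.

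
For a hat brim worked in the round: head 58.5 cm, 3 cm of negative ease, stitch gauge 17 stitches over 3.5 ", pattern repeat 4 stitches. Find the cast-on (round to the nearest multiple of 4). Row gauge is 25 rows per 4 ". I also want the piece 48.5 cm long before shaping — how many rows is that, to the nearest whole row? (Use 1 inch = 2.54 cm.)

Finished = 58.5 − 3 = 55.5 cm.
55.5 cm × 1/2.54 = 21.85 inches.
17/3.5 = 4.857 sts per in; 21.85 × 4.857 = 106.13 sts.
Nearest multiple of 4 → 108.
48.5 cm = 19.09 inches; × 6.25 = 119.34 → 119 rows.

Cast on 108 stitches; work 119 rows.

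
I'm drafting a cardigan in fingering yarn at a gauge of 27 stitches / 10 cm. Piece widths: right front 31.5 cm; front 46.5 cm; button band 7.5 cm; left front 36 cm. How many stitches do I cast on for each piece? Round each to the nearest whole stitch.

right front 85; front 126; button band 20; left front 97.

Rate = 27/10 = 2.7 sts per cm.
right front: 31.5 × 2.7 = 85.05 → 85.
front: 46.5 × 2.7 = 125.55 → 126.
button band: 7.5 × 2.7 = 20.25 → 20.
left front: 36 × 2.7 = 97.20 → 97.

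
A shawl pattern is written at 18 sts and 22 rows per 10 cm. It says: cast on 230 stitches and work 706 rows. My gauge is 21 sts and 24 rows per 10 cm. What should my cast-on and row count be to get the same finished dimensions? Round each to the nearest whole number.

Stitches: 230 × 21/18 = 268.33 → 268.
Rows: 706 × 24/22 = 770.18 → 770.

Cast on 268 stitches; work 770 rows.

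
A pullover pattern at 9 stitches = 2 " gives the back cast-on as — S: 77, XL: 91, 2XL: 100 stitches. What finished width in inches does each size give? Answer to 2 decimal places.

S 17.11 inches; XL 20.22 inches; 2XL 22.22 inches.

9/2 = 4.5 sts per in.
S: 77 / 4.5 = 17.111 → 17.11 in.
XL: 91 / 4.5 = 20.222 → 20.22 in.
2XL: 100 / 4.5 = 22.222 → 22.22 in.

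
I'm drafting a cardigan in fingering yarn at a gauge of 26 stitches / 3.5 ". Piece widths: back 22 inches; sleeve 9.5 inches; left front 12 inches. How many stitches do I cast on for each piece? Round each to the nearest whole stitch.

back 163; sleeve 71; left front 89.

Rate = 26/3.5 = 7.429 sts per in.
back: 22 × 7.429 = 163.43 → 163.
sleeve: 9.5 × 7.429 = 70.57 → 71.
left front: 12 × 7.429 = 89.14 → 89.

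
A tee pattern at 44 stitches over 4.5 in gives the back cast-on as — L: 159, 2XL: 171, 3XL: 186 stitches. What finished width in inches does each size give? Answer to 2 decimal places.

L 16.26 inches; 2XL 17.49 inches; 3XL 19.02 inches.

44/4.5 = 9.778 sts per in.
L: 159 / 9.778 = 16.261 → 16.26 in.
2XL: 171 / 9.778 = 17.489 → 17.49 in.
3XL: 186 / 9.778 = 19.023 → 19.02 in.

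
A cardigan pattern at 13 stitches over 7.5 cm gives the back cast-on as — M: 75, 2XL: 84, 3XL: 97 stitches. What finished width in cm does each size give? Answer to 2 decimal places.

13/7.5 = 1.733 sts per cm.
M: 75 / 1.733 = 43.269 → 43.27 cm.
2XL: 84 / 1.733 = 48.462 → 48.46 cm.
3XL: 97 / 1.733 = 55.962 → 55.96 cm.

M 43.27 cm; 2XL 48.46 cm; 3XL 55.96 cm.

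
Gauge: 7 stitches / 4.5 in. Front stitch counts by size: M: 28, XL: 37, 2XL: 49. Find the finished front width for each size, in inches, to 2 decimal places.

M 18.00 inches; XL 23.79 inches; 2XL 31.50 inches.

7/4.5 = 1.556 sts per in.
M: 28 / 1.556 = 18.000 → 18.00 in.
XL: 37 / 1.556 = 23.786 → 23.79 in.
2XL: 49 / 1.556 = 31.500 → 31.50 in.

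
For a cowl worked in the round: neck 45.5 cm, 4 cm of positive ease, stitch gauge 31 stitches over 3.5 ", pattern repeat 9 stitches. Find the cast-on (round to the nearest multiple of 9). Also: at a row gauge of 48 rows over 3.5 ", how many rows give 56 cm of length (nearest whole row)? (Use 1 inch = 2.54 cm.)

Cast on 171 stitches; work 302 rows.

Finished = 45.5 + 4 = 49.5 cm.
49.5 cm × 1/2.54 = 19.49 inches.
31/3.5 = 8.857 sts per in; 19.49 × 8.857 = 172.61 sts.
Nearest multiple of 9 → 171.
56 cm = 22.05 inches; × 13.714 = 302.36 → 302 rows.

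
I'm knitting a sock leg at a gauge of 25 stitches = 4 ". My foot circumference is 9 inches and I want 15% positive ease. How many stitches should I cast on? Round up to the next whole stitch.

65 stitches.

Finished = 9 × 1.15 = 10.35 in.
25 / 4 = 6.25 sts per inch.
10.35 × 6.25 = 64.69 sts.
→ 65 sts.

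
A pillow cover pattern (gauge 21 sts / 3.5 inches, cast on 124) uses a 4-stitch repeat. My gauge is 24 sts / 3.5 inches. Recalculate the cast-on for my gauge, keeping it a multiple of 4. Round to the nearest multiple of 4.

124 × 24 / 21 = 141.71.
Nearest multiple of 4: 140.

Cast on 140 stitches.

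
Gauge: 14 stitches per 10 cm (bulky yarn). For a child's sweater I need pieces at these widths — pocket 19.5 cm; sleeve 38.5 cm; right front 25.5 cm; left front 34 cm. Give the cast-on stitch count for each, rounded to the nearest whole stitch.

Rate = 14/10 = 1.4 sts per cm.
pocket: 19.5 × 1.4 = 27.30 → 27.
sleeve: 38.5 × 1.4 = 53.90 → 54.
right front: 25.5 × 1.4 = 35.70 → 36.
left front: 34 × 1.4 = 47.60 → 48.

pocket 27; sleeve 54; right front 36; left front 48.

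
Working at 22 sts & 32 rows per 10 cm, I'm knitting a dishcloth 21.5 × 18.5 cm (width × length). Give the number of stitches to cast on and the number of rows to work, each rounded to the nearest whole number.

Cast on 47 stitches and work 59 rows.

Stitch gauge = 22/10 = 2.2 sts/cm; 21.5 × 2.2 = 47.30 → 47 sts.
Row gauge = 32/10 = 3.2 rows/cm; 18.5 × 3.2 = 59.20 → 59 rows.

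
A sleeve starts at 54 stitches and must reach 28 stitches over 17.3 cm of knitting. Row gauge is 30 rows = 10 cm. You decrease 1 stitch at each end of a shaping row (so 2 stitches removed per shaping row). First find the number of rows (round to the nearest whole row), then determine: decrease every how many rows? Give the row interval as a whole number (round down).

Decrease every 4th row.

Rows = 17.3 × 3 = 51.9 → 52 rows.
Stitches to remove: 26 → 13 shaping rows (at 2 st each).
52 / 13 = 4.00 → every 4 rows.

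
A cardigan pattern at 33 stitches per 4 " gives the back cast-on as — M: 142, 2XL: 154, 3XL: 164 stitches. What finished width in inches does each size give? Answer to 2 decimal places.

M 17.21 inches; 2XL 18.67 inches; 3XL 19.88 inches.

33/4 = 8.25 sts per in.
M: 142 / 8.25 = 17.212 → 17.21 in.
2XL: 154 / 8.25 = 18.667 → 18.67 in.
3XL: 164 / 8.25 = 19.879 → 19.88 in.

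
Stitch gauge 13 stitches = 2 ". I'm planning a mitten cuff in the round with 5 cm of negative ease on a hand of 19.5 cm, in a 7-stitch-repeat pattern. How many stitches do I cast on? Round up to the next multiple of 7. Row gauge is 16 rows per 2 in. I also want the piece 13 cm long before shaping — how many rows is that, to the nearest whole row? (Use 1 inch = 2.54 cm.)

Finished = 19.5 − 5 = 14.5 cm.
14.5 cm × 1/2.54 = 5.71 inches.
13/2 = 6.5 sts per in; 5.71 × 6.5 = 37.11 sts.
Next multiple of 7 → 42.
13 cm = 5.12 inches; × 8 = 40.94 → 41 rows.

Cast on 42 stitches; work 41 rows.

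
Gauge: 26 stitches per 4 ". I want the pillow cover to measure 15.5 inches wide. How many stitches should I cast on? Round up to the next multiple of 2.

102 stitches.

26 stitches / 4 in = 6.5 stitches per inch.
15.5 × 6.5 = 100.75 stitches.
Round up multiple of 2 → 102.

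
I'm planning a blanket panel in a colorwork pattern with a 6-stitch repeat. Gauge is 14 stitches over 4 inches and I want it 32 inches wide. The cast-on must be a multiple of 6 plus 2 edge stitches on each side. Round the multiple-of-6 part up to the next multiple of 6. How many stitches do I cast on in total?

CO 112 sts.

14 / 4 = 3.5 sts per inch.
32 × 3.5 = 112.00 sts.
Less 4 edge sts → 108.00 for the repeat.
Next multiple of 6: 108.
Add back 4 edge sts → 112.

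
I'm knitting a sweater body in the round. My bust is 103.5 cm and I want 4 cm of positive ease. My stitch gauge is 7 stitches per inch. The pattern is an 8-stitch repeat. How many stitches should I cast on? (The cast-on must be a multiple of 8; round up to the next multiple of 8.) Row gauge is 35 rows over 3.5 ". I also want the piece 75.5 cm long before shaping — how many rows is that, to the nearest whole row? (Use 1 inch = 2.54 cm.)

Cast on 304 stitches; work 297 rows.

Finished = 103.5 + 4 = 107.5 cm.
107.5 cm × 1/2.54 = 42.32 inches.
7/1 = 7 sts per in; 42.32 × 7 = 296.26 sts.
Next multiple of 8 → 304.
75.5 cm = 29.72 inches; × 10 = 297.24 → 297 rows.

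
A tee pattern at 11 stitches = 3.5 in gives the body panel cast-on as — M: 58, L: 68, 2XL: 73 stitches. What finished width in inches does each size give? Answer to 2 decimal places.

M 18.45 inches; L 21.64 inches; 2XL 23.23 inches.

11/3.5 = 3.143 sts per in.
M: 58 / 3.143 = 18.455 → 18.45 in.
L: 68 / 3.143 = 21.636 → 21.64 in.
2XL: 73 / 3.143 = 23.227 → 23.23 in.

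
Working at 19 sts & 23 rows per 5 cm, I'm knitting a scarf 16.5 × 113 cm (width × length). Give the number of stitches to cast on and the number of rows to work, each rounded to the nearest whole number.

Cast on 63 stitches and work 520 rows.

Stitch gauge = 19/5 = 3.8 sts/cm; 16.5 × 3.8 = 62.70 → 63 sts.
Row gauge = 23/5 = 4.6 rows/cm; 113 × 4.6 = 519.80 → 520 rows.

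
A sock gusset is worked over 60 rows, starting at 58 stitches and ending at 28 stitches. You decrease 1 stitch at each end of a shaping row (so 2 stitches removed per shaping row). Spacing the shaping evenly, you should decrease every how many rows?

Stitches to remove: |28 − 58| = 30.
Shaping rows needed: 30 / 2 = 15.
60 rows / 15 = every 4 rows.

Decrease every 4th row.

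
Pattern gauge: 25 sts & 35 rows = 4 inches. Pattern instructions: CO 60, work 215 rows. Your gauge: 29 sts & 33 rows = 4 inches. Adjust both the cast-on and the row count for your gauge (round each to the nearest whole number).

Stitches: 60 × 29/25 = 69.60 → 70.
Rows: 215 × 33/35 = 202.71 → 203.

Cast on 70 stitches; work 203 rows.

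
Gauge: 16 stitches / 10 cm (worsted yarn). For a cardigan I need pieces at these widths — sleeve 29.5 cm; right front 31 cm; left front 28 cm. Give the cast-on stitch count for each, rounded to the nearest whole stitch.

Rate = 16/10 = 1.6 sts per cm.
sleeve: 29.5 × 1.6 = 47.20 → 47.
right front: 31 × 1.6 = 49.60 → 50.
left front: 28 × 1.6 = 44.80 → 45.

sleeve 47; right front 50; left front 45.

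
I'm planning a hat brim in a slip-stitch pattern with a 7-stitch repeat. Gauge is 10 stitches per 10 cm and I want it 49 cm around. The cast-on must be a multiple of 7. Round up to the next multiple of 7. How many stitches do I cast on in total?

49 stitches.

10 / 10 = 1 sts per cm.
49 × 1 = 49.00 sts.
Next multiple of 7: 49.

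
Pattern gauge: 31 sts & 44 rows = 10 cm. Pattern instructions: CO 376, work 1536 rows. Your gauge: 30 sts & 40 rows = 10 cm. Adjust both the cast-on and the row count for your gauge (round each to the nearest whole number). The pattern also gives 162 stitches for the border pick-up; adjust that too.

Stitches: 376 × 30/31 = 363.87 → 364.
Rows: 1536 × 40/44 = 1396.36 → 1396.
border pick-up: 162 × 30/31 = 156.77 → 157.

Cast on 364 stitches; work 1396 rows; border pick-up 157 stitches.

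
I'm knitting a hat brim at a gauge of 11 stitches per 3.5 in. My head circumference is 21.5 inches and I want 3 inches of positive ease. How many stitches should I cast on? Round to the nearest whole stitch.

Finished = 21.5 + 3 = 24.5 in.
11 / 3.5 = 3.143 sts per inch.
24.50 × 3.143 = 77.00 sts.

77 stitches.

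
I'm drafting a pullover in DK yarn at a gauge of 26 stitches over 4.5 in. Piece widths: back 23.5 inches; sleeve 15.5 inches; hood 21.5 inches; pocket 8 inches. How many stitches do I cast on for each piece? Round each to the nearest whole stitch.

Rate = 26/4.5 = 5.778 sts per in.
back: 23.5 × 5.778 = 135.78 → 136.
sleeve: 15.5 × 5.778 = 89.56 → 90.
hood: 21.5 × 5.778 = 124.22 → 124.
pocket: 8 × 5.778 = 46.22 → 46.

back 136; sleeve 90; hood 124; pocket 46.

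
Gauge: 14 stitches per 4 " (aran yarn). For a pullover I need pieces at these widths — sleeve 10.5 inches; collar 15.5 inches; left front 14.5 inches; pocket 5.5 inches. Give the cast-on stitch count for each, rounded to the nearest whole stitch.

sleeve 37; collar 54; left front 51; pocket 19.

Rate = 14/4 = 3.5 sts per in.
sleeve: 10.5 × 3.5 = 36.75 → 37.
collar: 15.5 × 3.5 = 54.25 → 54.
left front: 14.5 × 3.5 = 50.75 → 51.
pocket: 5.5 × 3.5 = 19.25 → 19.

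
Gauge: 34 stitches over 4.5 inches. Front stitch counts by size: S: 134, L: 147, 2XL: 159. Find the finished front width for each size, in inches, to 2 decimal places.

34/4.5 = 7.556 sts per in.
S: 134 / 7.556 = 17.735 → 17.74 in.
L: 147 / 7.556 = 19.456 → 19.46 in.
2XL: 159 / 7.556 = 21.044 → 21.04 in.

S 17.74 inches; L 19.46 inches; 2XL 21.04 inches.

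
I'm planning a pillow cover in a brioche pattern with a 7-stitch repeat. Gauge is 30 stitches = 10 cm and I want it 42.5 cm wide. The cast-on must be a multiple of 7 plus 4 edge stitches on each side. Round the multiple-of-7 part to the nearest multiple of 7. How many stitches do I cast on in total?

30 / 10 = 3 sts per cm.
42.5 × 3 = 127.50 sts.
Less 8 edge sts → 119.50 for the repeat.
Nearest multiple of 7: 119.
Add back 8 edge sts → 127.

CO 127 sts.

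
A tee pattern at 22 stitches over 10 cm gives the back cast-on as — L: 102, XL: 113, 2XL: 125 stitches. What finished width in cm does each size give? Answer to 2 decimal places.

L 46.36 cm; XL 51.36 cm; 2XL 56.82 cm.

22/10 = 2.2 sts per cm.
L: 102 / 2.2 = 46.364 → 46.36 cm.
XL: 113 / 2.2 = 51.364 → 51.36 cm.
2XL: 125 / 2.2 = 56.818 → 56.82 cm.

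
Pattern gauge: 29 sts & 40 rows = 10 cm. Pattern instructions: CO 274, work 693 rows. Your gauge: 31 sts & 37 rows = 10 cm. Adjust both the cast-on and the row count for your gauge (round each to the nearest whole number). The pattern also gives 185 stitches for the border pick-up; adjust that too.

Stitches: 274 × 31/29 = 292.90 → 293.
Rows: 693 × 37/40 = 641.02 → 641.
border pick-up: 185 × 31/29 = 197.76 → 198.

Cast on 293 stitches; work 641 rows; border pick-up 198 stitches.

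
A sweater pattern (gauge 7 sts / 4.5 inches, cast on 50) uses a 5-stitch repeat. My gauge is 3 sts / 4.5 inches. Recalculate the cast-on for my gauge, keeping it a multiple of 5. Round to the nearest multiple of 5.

20 stitches.

50 × 3 / 7 = 21.43.
Nearest multiple of 5: 20.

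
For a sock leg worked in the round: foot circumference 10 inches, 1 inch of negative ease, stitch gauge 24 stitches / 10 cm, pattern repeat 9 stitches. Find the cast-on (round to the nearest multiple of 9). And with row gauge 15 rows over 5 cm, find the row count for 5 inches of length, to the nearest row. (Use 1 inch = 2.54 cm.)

Finished = 10 − 1 = 9 inches.
9 inches × 2.54 = 22.86 cm.
24/10 = 2.4 sts per cm; 22.86 × 2.4 = 54.86 sts.
Nearest multiple of 9 → 54.
5 inches = 12.70 cm; × 3 = 38.10 → 38 rows.

Cast on 54 stitches; work 38 rows.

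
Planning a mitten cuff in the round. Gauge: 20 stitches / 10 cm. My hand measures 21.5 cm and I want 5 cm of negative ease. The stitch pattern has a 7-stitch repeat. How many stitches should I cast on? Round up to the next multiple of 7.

35 stitches.

Finished = 21.5 − 5 = 16.5 cm.
20 / 10 = 2 sts/cm.
16.5 × 2 = 33.00 sts.
Next multiple of 7: 35.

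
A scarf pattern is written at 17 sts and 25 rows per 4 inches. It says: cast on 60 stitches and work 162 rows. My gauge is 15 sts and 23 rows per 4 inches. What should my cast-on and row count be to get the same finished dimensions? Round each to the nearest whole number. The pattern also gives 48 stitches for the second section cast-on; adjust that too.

Stitches: 60 × 15/17 = 52.94 → 53.
Rows: 162 × 23/25 = 149.04 → 149.
second section cast-on: 48 × 15/17 = 42.35 → 42.

Cast on 53 stitches; work 149 rows; second section cast-on 42 stitches.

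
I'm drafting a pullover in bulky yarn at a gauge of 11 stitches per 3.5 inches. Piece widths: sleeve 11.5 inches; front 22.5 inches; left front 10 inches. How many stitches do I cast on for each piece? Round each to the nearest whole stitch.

Rate = 11/3.5 = 3.143 sts per in.
sleeve: 11.5 × 3.143 = 36.14 → 36.
front: 22.5 × 3.143 = 70.71 → 71.
left front: 10 × 3.143 = 31.43 → 31.

sleeve 36; front 71; left front 31.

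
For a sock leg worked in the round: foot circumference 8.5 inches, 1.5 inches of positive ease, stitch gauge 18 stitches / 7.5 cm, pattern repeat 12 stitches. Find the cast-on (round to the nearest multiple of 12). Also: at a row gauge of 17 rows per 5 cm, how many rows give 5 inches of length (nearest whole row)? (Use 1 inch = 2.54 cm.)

Finished = 8.5 + 1.5 = 10 inches.
10 inches × 2.54 = 25.40 cm.
18/7.5 = 2.4 sts per cm; 25.40 × 2.4 = 60.96 sts.
Nearest multiple of 12 → 60.
5 inches = 12.70 cm; × 3.4 = 43.18 → 43 rows.

Cast on 60 stitches; work 43 rows.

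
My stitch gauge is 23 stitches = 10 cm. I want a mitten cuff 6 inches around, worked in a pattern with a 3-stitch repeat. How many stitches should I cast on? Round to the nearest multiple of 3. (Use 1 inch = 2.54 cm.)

CO 36 sts.

6 in = 6 × 2.54 = 15.24 cm.
23 / 10 = 2.3 sts/cm.
15.24 × 2.3 = 35.05 sts.
→ 36.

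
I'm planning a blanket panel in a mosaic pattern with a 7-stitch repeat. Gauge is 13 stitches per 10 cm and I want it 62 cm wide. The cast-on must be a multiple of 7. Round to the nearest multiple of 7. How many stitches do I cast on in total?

84 stitches.

13 / 10 = 1.3 sts per cm.
62 × 1.3 = 80.60 sts.
Nearest multiple of 7: 84.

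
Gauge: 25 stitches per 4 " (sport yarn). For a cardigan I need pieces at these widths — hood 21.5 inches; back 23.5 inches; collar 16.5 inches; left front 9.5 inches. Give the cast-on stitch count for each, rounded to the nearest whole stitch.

hood 134; back 147; collar 103; left front 59.

Rate = 25/4 = 6.25 sts per in.
hood: 21.5 × 6.25 = 134.38 → 134.
back: 23.5 × 6.25 = 146.88 → 147.
collar: 16.5 × 6.25 = 103.12 → 103.
left front: 9.5 × 6.25 = 59.38 → 59.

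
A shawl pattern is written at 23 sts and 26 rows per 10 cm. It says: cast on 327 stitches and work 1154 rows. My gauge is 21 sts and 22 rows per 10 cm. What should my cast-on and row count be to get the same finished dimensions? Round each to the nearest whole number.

Cast on 299 stitches; work 976 rows.

Stitches: 327 × 21/23 = 298.57 → 299.
Rows: 1154 × 22/26 = 976.46 → 976.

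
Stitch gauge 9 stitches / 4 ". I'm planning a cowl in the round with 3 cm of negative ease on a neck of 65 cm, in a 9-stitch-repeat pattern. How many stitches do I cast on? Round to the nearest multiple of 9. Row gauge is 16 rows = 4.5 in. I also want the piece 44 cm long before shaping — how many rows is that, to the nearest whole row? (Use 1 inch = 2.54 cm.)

Finished = 65 − 3 = 62 cm.
62 cm × 1/2.54 = 24.41 inches.
9/4 = 2.25 sts per in; 24.41 × 2.25 = 54.92 sts.
Nearest multiple of 9 → 54.
44 cm = 17.32 inches; × 3.556 = 61.59 → 62 rows.

Cast on 54 stitches; work 62 rows.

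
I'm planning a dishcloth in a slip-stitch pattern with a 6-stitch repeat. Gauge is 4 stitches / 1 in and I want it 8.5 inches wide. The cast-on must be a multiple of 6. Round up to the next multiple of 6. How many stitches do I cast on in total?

4 / 1 = 4 sts per inch.
8.5 × 4 = 34.00 sts.
Next multiple of 6: 36.

Cast on 36 stitches.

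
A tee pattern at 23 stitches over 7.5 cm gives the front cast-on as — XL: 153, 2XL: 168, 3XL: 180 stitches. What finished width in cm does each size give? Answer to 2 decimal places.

XL 49.89 cm; 2XL 54.78 cm; 3XL 58.70 cm.

23/7.5 = 3.067 sts per cm.
XL: 153 / 3.067 = 49.891 → 49.89 cm.
2XL: 168 / 3.067 = 54.783 → 54.78 cm.
3XL: 180 / 3.067 = 58.696 → 58.70 cm.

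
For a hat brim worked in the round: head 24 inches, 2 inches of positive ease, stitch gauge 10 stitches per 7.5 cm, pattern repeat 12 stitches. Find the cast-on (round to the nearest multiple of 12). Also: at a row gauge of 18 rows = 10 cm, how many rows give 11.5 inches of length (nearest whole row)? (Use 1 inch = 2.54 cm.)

Cast on 84 stitches; work 53 rows.

Finished = 24 + 2 = 26 inches.
26 inches × 2.54 = 66.04 cm.
10/7.5 = 1.333 sts per cm; 66.04 × 1.333 = 88.05 sts.
Nearest multiple of 12 → 84.
11.5 inches = 29.21 cm; × 1.8 = 52.58 → 53 rows.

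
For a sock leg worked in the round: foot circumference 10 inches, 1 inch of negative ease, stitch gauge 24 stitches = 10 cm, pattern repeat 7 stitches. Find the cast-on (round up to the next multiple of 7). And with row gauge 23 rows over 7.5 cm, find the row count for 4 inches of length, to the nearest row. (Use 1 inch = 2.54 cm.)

Cast on 56 stitches; work 31 rows.

Finished = 10 − 1 = 9 inches.
9 inches × 2.54 = 22.86 cm.
24/10 = 2.4 sts per cm; 22.86 × 2.4 = 54.86 sts.
Next multiple of 7 → 56.
4 inches = 10.16 cm; × 3.067 = 31.16 → 31 rows.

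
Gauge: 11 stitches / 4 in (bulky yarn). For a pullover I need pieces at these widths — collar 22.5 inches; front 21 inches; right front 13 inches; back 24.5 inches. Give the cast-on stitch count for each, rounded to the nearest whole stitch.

collar 62; front 58; right front 36; back 67.

Rate = 11/4 = 2.75 sts per in.
collar: 22.5 × 2.75 = 61.88 → 62.
front: 21 × 2.75 = 57.75 → 58.
right front: 13 × 2.75 = 35.75 → 36.
back: 24.5 × 2.75 = 67.38 → 67.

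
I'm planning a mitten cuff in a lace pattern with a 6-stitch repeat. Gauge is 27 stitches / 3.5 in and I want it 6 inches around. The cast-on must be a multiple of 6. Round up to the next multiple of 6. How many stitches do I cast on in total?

48 stitches.

27 / 3.5 = 7.714 sts per inch.
6 × 7.714 = 46.29 sts.
Next multiple of 6: 48.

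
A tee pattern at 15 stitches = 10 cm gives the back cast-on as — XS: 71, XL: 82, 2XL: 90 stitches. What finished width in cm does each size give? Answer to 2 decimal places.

XS 47.33 cm; XL 54.67 cm; 2XL 60.00 cm.

15/10 = 1.5 sts per cm.
XS: 71 / 1.5 = 47.333 → 47.33 cm.
XL: 82 / 1.5 = 54.667 → 54.67 cm.
2XL: 90 / 1.5 = 60.000 → 60.00 cm.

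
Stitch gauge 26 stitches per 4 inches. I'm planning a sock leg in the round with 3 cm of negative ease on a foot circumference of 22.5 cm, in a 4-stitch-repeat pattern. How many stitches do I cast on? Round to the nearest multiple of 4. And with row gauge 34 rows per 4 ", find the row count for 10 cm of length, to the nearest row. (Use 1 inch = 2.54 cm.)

Finished = 22.5 − 3 = 19.5 cm.
19.5 cm × 1/2.54 = 7.68 inches.
26/4 = 6.5 sts per in; 7.68 × 6.5 = 49.90 sts.
Nearest multiple of 4 → 48.
10 cm = 3.94 inches; × 8.5 = 33.46 → 33 rows.

Cast on 48 stitches; work 33 rows.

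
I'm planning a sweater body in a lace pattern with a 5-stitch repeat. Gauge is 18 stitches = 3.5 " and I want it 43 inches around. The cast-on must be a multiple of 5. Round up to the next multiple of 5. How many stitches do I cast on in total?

18 / 3.5 = 5.143 sts per inch.
43 × 5.143 = 221.14 sts.
Next multiple of 5: 225.

Cast on 225 stitches.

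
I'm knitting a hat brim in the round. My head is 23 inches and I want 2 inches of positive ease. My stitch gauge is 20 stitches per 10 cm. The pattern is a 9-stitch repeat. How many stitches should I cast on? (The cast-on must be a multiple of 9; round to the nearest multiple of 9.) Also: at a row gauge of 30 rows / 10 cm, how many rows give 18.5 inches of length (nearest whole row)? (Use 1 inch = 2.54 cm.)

Finished = 23 + 2 = 25 inches.
25 inches × 2.54 = 63.50 cm.
20/10 = 2 sts per cm; 63.50 × 2 = 127.00 sts.
Nearest multiple of 9 → 126.
18.5 inches = 46.99 cm; × 3 = 140.97 → 141 rows.

Cast on 126 stitches; work 141 rows.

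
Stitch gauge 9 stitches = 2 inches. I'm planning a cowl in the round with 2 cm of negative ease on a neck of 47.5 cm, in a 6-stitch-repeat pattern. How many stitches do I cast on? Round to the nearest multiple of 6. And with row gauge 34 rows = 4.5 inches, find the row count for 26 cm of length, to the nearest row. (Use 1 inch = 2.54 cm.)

Cast on 78 stitches; work 77 rows.

Finished = 47.5 − 2 = 45.5 cm.
45.5 cm × 1/2.54 = 17.91 inches.
9/2 = 4.5 sts per in; 17.91 × 4.5 = 80.61 sts.
Nearest multiple of 6 → 78.
26 cm = 10.24 inches; × 7.556 = 77.34 → 77 rows.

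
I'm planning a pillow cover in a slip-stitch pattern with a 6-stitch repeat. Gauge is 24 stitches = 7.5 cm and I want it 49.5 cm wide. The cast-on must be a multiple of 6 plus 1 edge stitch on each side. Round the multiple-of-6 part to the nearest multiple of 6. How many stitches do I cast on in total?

24 / 7.5 = 3.2 sts per cm.
49.5 × 3.2 = 158.40 sts.
Less 2 edge sts → 156.40 for the repeat.
Nearest multiple of 6: 156.
Add back 2 edge sts → 158.

Cast on 158 stitches.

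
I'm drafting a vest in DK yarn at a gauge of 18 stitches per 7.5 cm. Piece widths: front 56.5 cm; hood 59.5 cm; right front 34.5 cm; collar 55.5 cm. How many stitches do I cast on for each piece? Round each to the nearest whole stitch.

front 136; hood 143; right front 83; collar 133.

Rate = 18/7.5 = 2.4 sts per cm.
front: 56.5 × 2.4 = 135.60 → 136.
hood: 59.5 × 2.4 = 142.80 → 143.
right front: 34.5 × 2.4 = 82.80 → 83.
collar: 55.5 × 2.4 = 133.20 → 133.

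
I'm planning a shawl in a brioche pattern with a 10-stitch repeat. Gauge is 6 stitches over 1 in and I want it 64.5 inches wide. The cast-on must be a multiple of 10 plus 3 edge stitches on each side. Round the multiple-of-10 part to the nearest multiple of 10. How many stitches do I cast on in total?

6 / 1 = 6 sts per inch.
64.5 × 6 = 387.00 sts.
Less 6 edge sts → 381.00 for the repeat.
Nearest multiple of 10: 380.
Add back 6 edge sts → 386.

386 stitches.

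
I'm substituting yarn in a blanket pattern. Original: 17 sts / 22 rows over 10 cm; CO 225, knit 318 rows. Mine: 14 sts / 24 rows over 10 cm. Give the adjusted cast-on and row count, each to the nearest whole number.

Stitches: 225 × 14/17 = 185.29 → 185.
Rows: 318 × 24/22 = 346.91 → 347.

Cast on 185 stitches; work 347 rows.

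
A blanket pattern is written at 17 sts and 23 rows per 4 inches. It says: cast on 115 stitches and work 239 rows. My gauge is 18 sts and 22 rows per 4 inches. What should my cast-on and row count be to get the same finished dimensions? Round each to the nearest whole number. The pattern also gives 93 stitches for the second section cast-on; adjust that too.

Cast on 122 stitches; work 229 rows; second section cast-on 98 stitches.

Stitches: 115 × 18/17 = 121.76 → 122.
Rows: 239 × 22/23 = 228.61 → 229.
second section cast-on: 93 × 18/17 = 98.47 → 98.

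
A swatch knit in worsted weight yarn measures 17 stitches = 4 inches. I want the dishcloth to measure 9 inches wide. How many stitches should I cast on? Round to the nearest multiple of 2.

38 stitches.

17 stitches / 4 in = 4.25 stitches per inch.
9 × 4.25 = 38.25 stitches.
Round to nearest multiple of 2 → 38.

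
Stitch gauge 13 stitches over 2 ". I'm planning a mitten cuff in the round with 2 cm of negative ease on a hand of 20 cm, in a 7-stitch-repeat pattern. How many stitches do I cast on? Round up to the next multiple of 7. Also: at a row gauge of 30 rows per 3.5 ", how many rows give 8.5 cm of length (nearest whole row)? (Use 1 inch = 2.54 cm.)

Cast on 49 stitches; work 29 rows.

Finished = 20 − 2 = 18 cm.
18 cm × 1/2.54 = 7.09 inches.
13/2 = 6.5 sts per in; 7.09 × 6.5 = 46.06 sts.
Next multiple of 7 → 49.
8.5 cm = 3.35 inches; × 8.571 = 28.68 → 29 rows.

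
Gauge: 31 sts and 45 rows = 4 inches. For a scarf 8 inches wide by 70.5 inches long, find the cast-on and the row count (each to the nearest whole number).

Stitch gauge = 31/4 = 7.75 sts/in; 8 × 7.75 = 62.00 → 62 sts.
Row gauge = 45/4 = 11.25 rows/in; 70.5 × 11.25 = 793.12 → 793 rows.

Cast on 62 stitches and work 793 rows.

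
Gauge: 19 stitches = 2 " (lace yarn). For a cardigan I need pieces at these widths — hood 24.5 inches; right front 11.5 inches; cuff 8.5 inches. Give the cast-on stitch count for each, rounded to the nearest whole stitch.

Rate = 19/2 = 9.5 sts per in.
hood: 24.5 × 9.5 = 232.75 → 233.
right front: 11.5 × 9.5 = 109.25 → 109.
cuff: 8.5 × 9.5 = 80.75 → 81.

hood 233; right front 109; cuff 81.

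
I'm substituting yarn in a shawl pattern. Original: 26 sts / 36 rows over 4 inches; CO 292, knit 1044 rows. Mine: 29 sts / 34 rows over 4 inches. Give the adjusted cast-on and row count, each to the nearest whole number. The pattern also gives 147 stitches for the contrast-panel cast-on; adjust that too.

Stitches: 292 × 29/26 = 325.69 → 326.
Rows: 1044 × 34/36 = 986.00 → 986.
contrast-panel cast-on: 147 × 29/26 = 163.96 → 164.

Cast on 326 stitches; work 986 rows; contrast-panel cast-on 164 stitches.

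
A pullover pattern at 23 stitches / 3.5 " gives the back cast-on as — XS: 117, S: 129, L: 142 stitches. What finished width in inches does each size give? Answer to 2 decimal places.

23/3.5 = 6.571 sts per in.
XS: 117 / 6.571 = 17.804 → 17.80 in.
S: 129 / 6.571 = 19.630 → 19.63 in.
L: 142 / 6.571 = 21.609 → 21.61 in.

XS 17.80 inches; S 19.63 inches; L 21.61 inches.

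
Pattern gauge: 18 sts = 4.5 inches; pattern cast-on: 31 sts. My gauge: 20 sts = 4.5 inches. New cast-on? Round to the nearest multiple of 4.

Scale factor = 20 / 18 = 1.111.
31 × 20 / 18 = 34.44 sts.
→ 36 sts.

CO 36 sts.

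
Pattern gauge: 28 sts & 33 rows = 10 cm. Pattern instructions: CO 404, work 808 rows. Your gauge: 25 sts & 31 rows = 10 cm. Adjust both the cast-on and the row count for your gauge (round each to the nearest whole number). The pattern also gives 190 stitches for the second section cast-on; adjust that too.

Stitches: 404 × 25/28 = 360.71 → 361.
Rows: 808 × 31/33 = 759.03 → 759.
second section cast-on: 190 × 25/28 = 169.64 → 170.

Cast on 361 stitches; work 759 rows; second section cast-on 170 stitches.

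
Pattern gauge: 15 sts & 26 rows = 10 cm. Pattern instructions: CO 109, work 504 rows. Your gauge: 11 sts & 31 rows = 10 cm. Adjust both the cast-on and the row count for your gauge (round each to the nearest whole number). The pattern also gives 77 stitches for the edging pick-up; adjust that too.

Stitches: 109 × 11/15 = 79.93 → 80.
Rows: 504 × 31/26 = 600.92 → 601.
edging pick-up: 77 × 11/15 = 56.47 → 56.

Cast on 80 stitches; work 601 rows; edging pick-up 56 stitches.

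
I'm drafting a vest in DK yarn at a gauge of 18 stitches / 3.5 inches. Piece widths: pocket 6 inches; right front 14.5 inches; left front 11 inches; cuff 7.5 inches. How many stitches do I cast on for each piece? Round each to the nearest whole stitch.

pocket 31; right front 75; left front 57; cuff 39.

Rate = 18/3.5 = 5.143 sts per in.
pocket: 6 × 5.143 = 30.86 → 31.
right front: 14.5 × 5.143 = 74.57 → 75.
left front: 11 × 5.143 = 56.57 → 57.
cuff: 7.5 × 5.143 = 38.57 → 39.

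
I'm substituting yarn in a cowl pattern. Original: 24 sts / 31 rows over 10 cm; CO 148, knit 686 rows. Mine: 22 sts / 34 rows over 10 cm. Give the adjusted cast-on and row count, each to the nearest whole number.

Stitches: 148 × 22/24 = 135.67 → 136.
Rows: 686 × 34/31 = 752.39 → 752.

Cast on 136 stitches; work 752 rows.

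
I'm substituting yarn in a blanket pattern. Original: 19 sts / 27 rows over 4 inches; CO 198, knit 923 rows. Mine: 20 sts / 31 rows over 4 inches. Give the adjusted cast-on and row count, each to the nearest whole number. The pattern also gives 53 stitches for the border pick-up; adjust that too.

Cast on 208 stitches; work 1060 rows; border pick-up 56 stitches.

Stitches: 198 × 20/19 = 208.42 → 208.
Rows: 923 × 31/27 = 1059.74 → 1060.
border pick-up: 53 × 20/19 = 55.79 → 56.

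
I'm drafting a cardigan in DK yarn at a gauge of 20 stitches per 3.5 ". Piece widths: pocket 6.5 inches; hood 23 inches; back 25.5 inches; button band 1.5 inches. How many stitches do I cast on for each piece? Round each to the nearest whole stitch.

Rate = 20/3.5 = 5.714 sts per in.
pocket: 6.5 × 5.714 = 37.14 → 37.
hood: 23 × 5.714 = 131.43 → 131.
back: 25.5 × 5.714 = 145.71 → 146.
button band: 1.5 × 5.714 = 8.57 → 9.

pocket 37; hood 131; back 146; button band 9.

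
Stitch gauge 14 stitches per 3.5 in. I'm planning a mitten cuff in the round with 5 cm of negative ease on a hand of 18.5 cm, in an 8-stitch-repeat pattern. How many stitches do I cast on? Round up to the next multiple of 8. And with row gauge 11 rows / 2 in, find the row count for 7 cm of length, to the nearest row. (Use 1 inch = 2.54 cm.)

Cast on 24 stitches; work 15 rows.

Finished = 18.5 − 5 = 13.5 cm.
13.5 cm × 1/2.54 = 5.31 inches.
14/3.5 = 4 sts per in; 5.31 × 4 = 21.26 sts.
Next multiple of 8 → 24.
7 cm = 2.76 inches; × 5.5 = 15.16 → 15 rows.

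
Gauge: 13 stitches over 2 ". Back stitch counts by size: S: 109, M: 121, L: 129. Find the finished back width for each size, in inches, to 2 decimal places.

13/2 = 6.5 sts per in.
S: 109 / 6.5 = 16.769 → 16.77 in.
M: 121 / 6.5 = 18.615 → 18.62 in.
L: 129 / 6.5 = 19.846 → 19.85 in.

S 16.77 inches; M 18.62 inches; L 19.85 inches.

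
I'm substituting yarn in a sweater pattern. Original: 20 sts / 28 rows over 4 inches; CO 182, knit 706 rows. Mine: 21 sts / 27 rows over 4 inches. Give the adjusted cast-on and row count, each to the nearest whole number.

Stitches: 182 × 21/20 = 191.10 → 191.
Rows: 706 × 27/28 = 680.79 → 681.

Cast on 191 stitches; work 681 rows.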